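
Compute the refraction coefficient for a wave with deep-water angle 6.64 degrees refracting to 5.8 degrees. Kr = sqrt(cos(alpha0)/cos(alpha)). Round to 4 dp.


Kr = sqrt(cos(alpha0) / cos(alpha))
cos(6.64) = 0.993292
cos(5.8) = 0.994881
Kr = sqrt(0.993292 / 0.994881)
Kr = sqrt(0.998403)
Kr = 0.9992

0.9992


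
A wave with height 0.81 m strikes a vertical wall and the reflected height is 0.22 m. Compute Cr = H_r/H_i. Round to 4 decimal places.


Cr = H_r / H_i
Cr = 0.22 / 0.81
Cr = 0.2716

0.2716


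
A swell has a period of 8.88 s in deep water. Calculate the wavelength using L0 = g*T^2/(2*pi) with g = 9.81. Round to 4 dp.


L0 = g * T^2 / (2 * pi)
L0 = 9.81 * 8.88^2 / (2 * pi)
L0 = 9.81 * 78.8544 / 6.28319
L0 = 773.5617 / 6.28319
L0 = 123.1162 m

123.1162


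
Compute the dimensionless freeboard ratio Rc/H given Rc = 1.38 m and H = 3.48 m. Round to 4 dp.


Relative freeboard = Rc / H
= 1.38 / 3.48
= 0.3966

0.3966


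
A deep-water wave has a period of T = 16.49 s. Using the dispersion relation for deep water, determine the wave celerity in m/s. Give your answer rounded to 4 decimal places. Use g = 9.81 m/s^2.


We use the deep-water celerity formula:
C = g * T / (2 * pi)
C = 9.81 * 16.49 / (2 * 3.14159...)
C = 161.766900 / 6.283185
C = 25.7460 m/s

25.7460


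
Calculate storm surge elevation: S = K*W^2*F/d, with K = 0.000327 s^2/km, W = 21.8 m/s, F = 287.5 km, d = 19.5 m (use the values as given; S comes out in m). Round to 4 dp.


S = K * W^2 * F / d
W^2 = 21.8^2 = 475.24
S = 0.000327 * 475.24 * 287.5 / 19.5
Numerator = 0.000327 * 475.24 * 287.5 = 44.678500
S = 44.678500 / 19.5 = 2.2912 m

2.2912


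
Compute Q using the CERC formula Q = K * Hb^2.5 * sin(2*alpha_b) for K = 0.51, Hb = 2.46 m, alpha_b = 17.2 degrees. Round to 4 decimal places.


Q = K * Hb^2.5 * sin(2 * alpha_b)
Hb^2.5 = 2.46^2.5 = 9.491564
sin(2 * 17.2) = sin(34.4) = 0.564967
Q = 0.51 * 9.491564 * 0.564967
Q = 2.7348 m^3/s

2.7348


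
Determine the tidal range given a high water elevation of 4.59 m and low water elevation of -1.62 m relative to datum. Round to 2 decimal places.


Tidal range = High water - Low water
Tidal range = 4.59 - (-1.62)
Tidal range = 6.21 m

6.21


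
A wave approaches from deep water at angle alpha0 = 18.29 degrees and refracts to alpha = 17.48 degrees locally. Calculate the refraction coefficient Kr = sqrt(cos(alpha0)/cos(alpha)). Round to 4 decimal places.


Kr = sqrt(cos(alpha0) / cos(alpha))
cos(18.29) = 0.949480
cos(17.48) = 0.953822
Kr = sqrt(0.949480 / 0.953822)
Kr = sqrt(0.995448)
Kr = 0.9977

0.9977


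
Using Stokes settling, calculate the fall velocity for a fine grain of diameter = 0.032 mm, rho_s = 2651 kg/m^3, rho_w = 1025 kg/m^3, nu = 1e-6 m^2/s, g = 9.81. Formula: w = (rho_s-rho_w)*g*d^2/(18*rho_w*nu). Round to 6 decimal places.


w = (rho_s - rho_w) * g * d^2 / (18 * rho_w * nu)
d = 0.032 mm = 0.000032 m
rho_s - rho_w = 2651 - 1025 = 1626
Numerator = 1626 * 9.81 * (0.000032)^2 = 0.000016333885
Denominator = 18 * 1025 * 1e-6 = 0.018450
w = 0.000885 m/s

0.000885


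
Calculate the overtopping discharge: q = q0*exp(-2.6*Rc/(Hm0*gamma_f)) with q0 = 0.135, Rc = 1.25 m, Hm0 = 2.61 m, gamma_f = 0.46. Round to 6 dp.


q = q0 * exp(-2.6 * Rc / (Hm0 * gamma_f))
Exponent = -2.6 * 1.25 / (2.61 * 0.46)
= -2.6 * 1.25 / 1.2006
= -2.706980
exp(-2.706980) = 0.066738
q = 0.135 * 0.066738
q = 0.009010 m^3/s/m

0.009010


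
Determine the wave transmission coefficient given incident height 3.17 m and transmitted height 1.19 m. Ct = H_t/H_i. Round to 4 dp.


Ct = H_t / H_i
Ct = 1.19 / 3.17
Ct = 0.3754

0.3754


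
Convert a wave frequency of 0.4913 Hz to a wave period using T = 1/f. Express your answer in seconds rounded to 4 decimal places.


T = 1 / f
T = 1 / 0.4913
T = 2.0354 s

2.0354


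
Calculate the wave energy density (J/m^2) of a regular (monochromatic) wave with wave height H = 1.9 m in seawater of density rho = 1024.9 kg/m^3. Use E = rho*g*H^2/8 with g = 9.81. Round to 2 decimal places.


E = (1/8) * rho * g * H^2
E = (1/8) * 1024.9 * 9.81 * 1.9^2
E = 0.125 * 1024.9 * 9.81 * 3.6100
E = 4536.99 J/m^2

4536.99


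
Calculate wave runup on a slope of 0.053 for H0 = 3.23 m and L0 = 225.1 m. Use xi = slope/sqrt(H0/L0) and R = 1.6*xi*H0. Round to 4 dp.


xi = slope / sqrt(H0/L0)
H0/L0 = 3.23/225.1 = 0.014349
sqrt(0.014349) = 0.119788
xi = 0.053 / 0.119788 = 0.442448
R = 1.6 * xi * H0 = 1.6 * 0.442448 * 3.23
R = 2.2866 m

2.2866


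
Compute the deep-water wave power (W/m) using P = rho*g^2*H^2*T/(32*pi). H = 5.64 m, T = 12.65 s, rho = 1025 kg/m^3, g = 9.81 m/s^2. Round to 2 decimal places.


P = rho * g^2 * H^2 * T / (32 * pi)
P = 1025 * 9.81^2 * 5.64^2 * 12.65 / (32 * pi)
P = 1025 * 96.2361 * 31.8096 * 12.65 / 100.53096
P = 394830.56 W/m

394830.56


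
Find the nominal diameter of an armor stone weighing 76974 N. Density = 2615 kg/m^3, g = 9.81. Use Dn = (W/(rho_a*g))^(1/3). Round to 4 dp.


V = W / (rho_a * g)
V = 76974 / (2615 * 9.81)
V = 76974 / 25653.15
V = 3.000567 m^3
Dn = V^(1/3) = 3.000567^(1/3)
Dn = 1.4423 m

1.4423


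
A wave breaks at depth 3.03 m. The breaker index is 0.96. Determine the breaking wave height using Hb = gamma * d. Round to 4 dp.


Hb = gamma * d
Hb = 0.96 * 3.03
Hb = 2.9088 m

2.9088


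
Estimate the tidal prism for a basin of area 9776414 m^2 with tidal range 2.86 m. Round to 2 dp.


Tidal prism = Area * Tidal range
P = 9776414 * 2.86
P = 27960544.04 m^3

27960544.04


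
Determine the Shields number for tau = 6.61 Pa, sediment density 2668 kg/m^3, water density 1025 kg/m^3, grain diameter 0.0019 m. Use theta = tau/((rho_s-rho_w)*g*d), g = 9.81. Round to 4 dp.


theta = tau / ((rho_s - rho_w) * g * d)
rho_s - rho_w = 2668 - 1025 = 1643
Denominator = 1643 * 9.81 * 0.0019 = 30.623877
theta = 6.61 / 30.623877
theta = 0.2158

0.2158


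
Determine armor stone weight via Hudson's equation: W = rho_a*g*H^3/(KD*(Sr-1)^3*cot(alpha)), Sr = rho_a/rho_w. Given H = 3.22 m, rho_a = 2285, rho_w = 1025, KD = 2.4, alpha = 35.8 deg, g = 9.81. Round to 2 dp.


Sr = rho_a / rho_w = 2285 / 1025 = 2.229268
(Sr - 1) = 1.229268
(Sr - 1)^3 = 1.857548
cot(35.8) = 1 / tan(35.8) = 1 / 0.721223 = 1.386534
Numerator = 2285 * 9.81 * 3.22^3 = 748381.1272
Denominator = 2.4 * 1.857548 * 1.386534 = 6.181329
W = 748381.1272 / 6.181329
W = 121071.23 N

121071.23


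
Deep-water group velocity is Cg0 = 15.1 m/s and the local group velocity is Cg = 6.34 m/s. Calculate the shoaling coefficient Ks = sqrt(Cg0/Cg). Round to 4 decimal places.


Ks = sqrt(Cg0 / Cg)
Ks = sqrt(15.1 / 6.34)
Ks = sqrt(2.3817)
Ks = 1.5433

1.5433


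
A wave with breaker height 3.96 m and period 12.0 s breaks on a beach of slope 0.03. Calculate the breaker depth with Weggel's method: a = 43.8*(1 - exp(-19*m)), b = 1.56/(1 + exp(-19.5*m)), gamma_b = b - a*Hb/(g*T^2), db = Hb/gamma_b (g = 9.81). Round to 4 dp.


a = 43.8 * (1 - exp(-19 * m))
exp(-19 * 0.03) = exp(-0.5700) = 0.565525
a = 43.8 * (1 - 0.565525) = 19.029986
b = 1.56 / (1 + exp(-19.5 * m))
exp(-19.5 * 0.03) = exp(-0.5850) = 0.557106
b = 1.56 / (1 + 0.557106) = 1.001859
Hb / (g * T^2) = 3.96 / (9.81 * 12.0^2) = 3.96 / 1412.6400 = 0.00280326
gamma_b = b - a * Hb/(g*T^2) = 1.001859 - 19.029986 * 0.00280326 = 0.948513
db = Hb / gamma_b = 3.96 / 0.948513
db = 4.1750 m

4.1750


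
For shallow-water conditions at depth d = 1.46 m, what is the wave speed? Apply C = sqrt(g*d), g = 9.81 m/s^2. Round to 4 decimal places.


Using the shallow-water approximation:
C = sqrt(g * d) = sqrt(9.81 * 1.46)
C = sqrt(14.3226)
C = 3.7845 m/s

3.7845


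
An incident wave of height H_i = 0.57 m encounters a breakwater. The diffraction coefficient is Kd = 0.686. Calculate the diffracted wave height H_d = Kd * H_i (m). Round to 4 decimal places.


H_d = Kd * H_i
H_d = 0.686 * 0.57
H_d = 0.3910 m

0.3910


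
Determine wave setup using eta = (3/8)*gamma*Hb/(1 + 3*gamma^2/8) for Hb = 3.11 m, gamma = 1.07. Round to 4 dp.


eta = (3/8) * gamma * Hb / (1 + 3*gamma^2/8)
Numerator = (3/8) * 1.07 * 3.11 = 1.247888
Denominator = 1 + 3*1.07^2/8 = 1 + 0.429338 = 1.429338
eta = 1.247888 / 1.429338
eta = 0.8731 m

0.8731


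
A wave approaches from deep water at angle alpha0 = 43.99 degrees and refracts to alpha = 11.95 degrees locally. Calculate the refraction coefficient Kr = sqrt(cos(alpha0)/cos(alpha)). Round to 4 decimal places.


Kr = sqrt(cos(alpha0) / cos(alpha))
cos(43.99) = 0.719461
cos(11.95) = 0.978329
Kr = sqrt(0.719461 / 0.978329)
Kr = sqrt(0.735398)
Kr = 0.8576

0.8576


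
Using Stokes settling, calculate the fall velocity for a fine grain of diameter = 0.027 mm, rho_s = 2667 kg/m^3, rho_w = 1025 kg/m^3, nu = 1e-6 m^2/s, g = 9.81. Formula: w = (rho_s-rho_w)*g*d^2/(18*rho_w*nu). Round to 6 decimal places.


w = (rho_s - rho_w) * g * d^2 / (18 * rho_w * nu)
d = 0.027 mm = 0.000027 m
rho_s - rho_w = 2667 - 1025 = 1642
Numerator = 1642 * 9.81 * (0.000027)^2 = 0.000011742747
Denominator = 18 * 1025 * 1e-6 = 0.018450
w = 0.000636 m/s

0.000636


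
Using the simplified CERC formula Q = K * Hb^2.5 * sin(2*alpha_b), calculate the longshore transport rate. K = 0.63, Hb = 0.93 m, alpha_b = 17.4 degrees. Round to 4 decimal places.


Q = K * Hb^2.5 * sin(2 * alpha_b)
Hb^2.5 = 0.93^2.5 = 0.834079
sin(2 * 17.4) = sin(34.8) = 0.570714
Q = 0.63 * 0.834079 * 0.570714
Q = 0.2999 m^3/s

0.2999


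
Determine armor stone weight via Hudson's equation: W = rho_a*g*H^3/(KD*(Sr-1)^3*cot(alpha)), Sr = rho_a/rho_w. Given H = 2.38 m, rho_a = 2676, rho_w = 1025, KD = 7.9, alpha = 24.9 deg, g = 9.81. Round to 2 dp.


Sr = rho_a / rho_w = 2676 / 1025 = 2.610732
(Sr - 1) = 1.610732
(Sr - 1)^3 = 4.178974
cot(24.9) = 1 / tan(24.9) = 1 / 0.464185 = 2.154316
Numerator = 2676 * 9.81 * 2.38^3 = 353904.4208
Denominator = 7.9 * 4.178974 * 2.154316 = 71.122340
W = 353904.4208 / 71.122340
W = 4976.00 N

4976.00


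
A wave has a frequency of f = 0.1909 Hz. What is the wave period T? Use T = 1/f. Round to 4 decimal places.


T = 1 / f
T = 1 / 0.1909
T = 5.2383 s

5.2383


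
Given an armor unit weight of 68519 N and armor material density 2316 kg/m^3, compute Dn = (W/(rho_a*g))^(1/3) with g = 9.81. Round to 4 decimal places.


V = W / (rho_a * g)
V = 68519 / (2316 * 9.81)
V = 68519 / 22719.96
V = 3.015806 m^3
Dn = V^(1/3) = 3.015806^(1/3)
Dn = 1.4448 m

1.4448


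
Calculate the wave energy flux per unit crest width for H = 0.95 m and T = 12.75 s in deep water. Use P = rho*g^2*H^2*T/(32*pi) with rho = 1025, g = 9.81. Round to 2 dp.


P = rho * g^2 * H^2 * T / (32 * pi)
P = 1025 * 9.81^2 * 0.95^2 * 12.75 / (32 * pi)
P = 1025 * 96.2361 * 0.9025 * 12.75 / 100.53096
P = 11290.66 W/m

11290.66


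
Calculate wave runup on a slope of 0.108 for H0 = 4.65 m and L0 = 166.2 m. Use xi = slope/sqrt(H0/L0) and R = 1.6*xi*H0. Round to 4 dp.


xi = slope / sqrt(H0/L0)
H0/L0 = 4.65/166.2 = 0.027978
sqrt(0.027978) = 0.167267
xi = 0.108 / 0.167267 = 0.645673
R = 1.6 * xi * H0 = 1.6 * 0.645673 * 4.65
R = 4.8038 m

4.8038


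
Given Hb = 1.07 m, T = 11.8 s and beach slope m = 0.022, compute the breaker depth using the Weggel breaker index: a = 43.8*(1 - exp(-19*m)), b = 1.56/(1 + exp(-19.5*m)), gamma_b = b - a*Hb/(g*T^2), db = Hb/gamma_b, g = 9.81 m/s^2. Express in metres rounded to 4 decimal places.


a = 43.8 * (1 - exp(-19 * m))
exp(-19 * 0.022) = exp(-0.4180) = 0.658362
a = 43.8 * (1 - 0.658362) = 14.963734
b = 1.56 / (1 + exp(-19.5 * m))
exp(-19.5 * 0.022) = exp(-0.4290) = 0.651160
b = 1.56 / (1 + 0.651160) = 0.944790
Hb / (g * T^2) = 1.07 / (9.81 * 11.8^2) = 1.07 / 1365.9444 = 0.00078334
gamma_b = b - a * Hb/(g*T^2) = 0.944790 - 14.963734 * 0.00078334 = 0.933069
db = Hb / gamma_b = 1.07 / 0.933069
db = 1.1468 m

1.1468


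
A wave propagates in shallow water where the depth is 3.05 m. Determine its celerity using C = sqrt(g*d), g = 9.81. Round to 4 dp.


Using the shallow-water approximation:
C = sqrt(g * d) = sqrt(9.81 * 3.05)
C = sqrt(29.9205)
C = 5.4700 m/s

5.4700


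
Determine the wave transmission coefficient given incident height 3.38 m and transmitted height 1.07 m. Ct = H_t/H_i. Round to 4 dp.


Ct = H_t / H_i
Ct = 1.07 / 3.38
Ct = 0.3166

0.3166


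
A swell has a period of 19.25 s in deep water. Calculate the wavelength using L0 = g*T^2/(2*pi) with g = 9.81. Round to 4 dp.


L0 = g * T^2 / (2 * pi)
L0 = 9.81 * 19.25^2 / (2 * pi)
L0 = 9.81 * 370.5625 / 6.28319
L0 = 3635.2181 / 6.28319
L0 = 578.5629 m

578.5629


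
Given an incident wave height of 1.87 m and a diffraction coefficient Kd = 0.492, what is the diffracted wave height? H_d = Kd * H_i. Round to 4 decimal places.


H_d = Kd * H_i
H_d = 0.492 * 1.87
H_d = 0.9200 m

0.9200


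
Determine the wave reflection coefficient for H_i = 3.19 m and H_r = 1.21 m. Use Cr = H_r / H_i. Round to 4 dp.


Cr = H_r / H_i
Cr = 1.21 / 3.19
Cr = 0.3793

0.3793


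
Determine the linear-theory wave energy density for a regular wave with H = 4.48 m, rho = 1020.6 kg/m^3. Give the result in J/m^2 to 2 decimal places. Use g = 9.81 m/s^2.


E = (1/8) * rho * g * H^2
E = (1/8) * 1020.6 * 9.81 * 4.48^2
E = 0.125 * 1020.6 * 9.81 * 20.0704
E = 25118.32 J/m^2

25118.32


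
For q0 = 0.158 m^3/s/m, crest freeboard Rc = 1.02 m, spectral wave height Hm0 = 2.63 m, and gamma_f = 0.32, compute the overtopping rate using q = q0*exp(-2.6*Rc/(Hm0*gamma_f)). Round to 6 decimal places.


q = q0 * exp(-2.6 * Rc / (Hm0 * gamma_f))
Exponent = -2.6 * 1.02 / (2.63 * 0.32)
= -2.6 * 1.02 / 0.8416
= -3.151141
exp(-3.151141) = 0.042803
q = 0.158 * 0.042803
q = 0.006763 m^3/s/m

0.006763


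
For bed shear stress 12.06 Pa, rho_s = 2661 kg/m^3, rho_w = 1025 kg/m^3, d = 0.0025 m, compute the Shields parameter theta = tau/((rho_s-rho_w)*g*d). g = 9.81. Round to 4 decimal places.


theta = tau / ((rho_s - rho_w) * g * d)
rho_s - rho_w = 2661 - 1025 = 1636
Denominator = 1636 * 9.81 * 0.0025 = 40.122900
theta = 12.06 / 40.122900
theta = 0.3006

0.3006


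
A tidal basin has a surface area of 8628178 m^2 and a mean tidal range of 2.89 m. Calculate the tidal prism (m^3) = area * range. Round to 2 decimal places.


Tidal prism = Area * Tidal range
P = 8628178 * 2.89
P = 24935434.42 m^3

24935434.42


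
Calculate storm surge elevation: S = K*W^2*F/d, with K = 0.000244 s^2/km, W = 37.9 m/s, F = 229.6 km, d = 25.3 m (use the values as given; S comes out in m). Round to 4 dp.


S = K * W^2 * F / d
W^2 = 37.9^2 = 1436.41
S = 0.000244 * 1436.41 * 229.6 / 25.3
Numerator = 0.000244 * 1436.41 * 229.6 = 80.471136
S = 80.471136 / 25.3 = 3.1807 m

3.1807


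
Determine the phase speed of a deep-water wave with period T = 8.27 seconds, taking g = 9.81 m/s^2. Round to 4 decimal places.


We use the deep-water celerity formula:
C = g * T / (2 * pi)
C = 9.81 * 8.27 / (2 * 3.14159...)
C = 81.128700 / 6.283185
C = 12.9120 m/s

12.9120


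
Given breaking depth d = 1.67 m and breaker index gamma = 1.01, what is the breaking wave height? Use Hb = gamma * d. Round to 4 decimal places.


Hb = gamma * d
Hb = 1.01 * 1.67
Hb = 1.6867 m

1.6867


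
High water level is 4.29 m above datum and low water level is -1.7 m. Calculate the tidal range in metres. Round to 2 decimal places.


Tidal range = High water - Low water
Tidal range = 4.29 - (-1.7)
Tidal range = 5.99 m

5.99


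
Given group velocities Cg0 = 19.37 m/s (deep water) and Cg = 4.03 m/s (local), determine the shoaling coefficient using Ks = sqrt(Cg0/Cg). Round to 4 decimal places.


Ks = sqrt(Cg0 / Cg)
Ks = sqrt(19.37 / 4.03)
Ks = sqrt(4.8065)
Ks = 2.1924

2.1924


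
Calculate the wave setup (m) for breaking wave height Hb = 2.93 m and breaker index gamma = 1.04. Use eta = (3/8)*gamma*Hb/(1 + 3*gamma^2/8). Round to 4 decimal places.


eta = (3/8) * gamma * Hb / (1 + 3*gamma^2/8)
Numerator = (3/8) * 1.04 * 2.93 = 1.142700
Denominator = 1 + 3*1.04^2/8 = 1 + 0.405600 = 1.405600
eta = 1.142700 / 1.405600
eta = 0.8130 m

0.8130


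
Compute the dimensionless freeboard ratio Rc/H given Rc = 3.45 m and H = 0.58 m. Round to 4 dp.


Relative freeboard = Rc / H
= 3.45 / 0.58
= 5.9483

5.9483


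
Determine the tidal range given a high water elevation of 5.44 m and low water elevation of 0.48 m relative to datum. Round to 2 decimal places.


Tidal range = High water - Low water
Tidal range = 5.44 - (0.48)
Tidal range = 4.96 m

4.96


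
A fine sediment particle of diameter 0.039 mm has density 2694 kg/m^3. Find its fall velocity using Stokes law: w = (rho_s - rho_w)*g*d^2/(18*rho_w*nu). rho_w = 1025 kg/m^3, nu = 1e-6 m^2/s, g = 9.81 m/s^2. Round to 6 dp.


w = (rho_s - rho_w) * g * d^2 / (18 * rho_w * nu)
d = 0.039 mm = 0.000039 m
rho_s - rho_w = 2694 - 1025 = 1669
Numerator = 1669 * 9.81 * (0.000039)^2 = 0.000024903166
Denominator = 18 * 1025 * 1e-6 = 0.018450
w = 0.001350 m/s

0.001350


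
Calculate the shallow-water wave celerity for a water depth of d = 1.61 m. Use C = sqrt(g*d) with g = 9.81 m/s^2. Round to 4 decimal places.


Using the shallow-water approximation:
C = sqrt(g * d) = sqrt(9.81 * 1.61)
C = sqrt(15.7941)
C = 3.9742 m/s

3.9742


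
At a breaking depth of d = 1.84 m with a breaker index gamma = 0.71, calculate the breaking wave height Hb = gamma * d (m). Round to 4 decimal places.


Hb = gamma * d
Hb = 0.71 * 1.84
Hb = 1.3064 m

1.3064


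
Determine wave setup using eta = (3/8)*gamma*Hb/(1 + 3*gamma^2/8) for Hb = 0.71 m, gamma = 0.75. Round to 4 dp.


eta = (3/8) * gamma * Hb / (1 + 3*gamma^2/8)
Numerator = (3/8) * 0.75 * 0.71 = 0.199687
Denominator = 1 + 3*0.75^2/8 = 1 + 0.210938 = 1.210938
eta = 0.199687 / 1.210938
eta = 0.1649 m

0.1649


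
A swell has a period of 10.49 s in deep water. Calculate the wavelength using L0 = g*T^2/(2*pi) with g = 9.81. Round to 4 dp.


L0 = g * T^2 / (2 * pi)
L0 = 9.81 * 10.49^2 / (2 * pi)
L0 = 9.81 * 110.0401 / 6.28319
L0 = 1079.4934 / 6.28319
L0 = 171.8067 m

171.8067


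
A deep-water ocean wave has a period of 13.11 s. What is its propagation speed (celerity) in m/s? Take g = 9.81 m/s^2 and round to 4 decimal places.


We use the deep-water celerity formula:
C = g * T / (2 * pi)
C = 9.81 * 13.11 / (2 * 3.14159...)
C = 128.609100 / 6.283185
C = 20.4688 m/s

20.4688


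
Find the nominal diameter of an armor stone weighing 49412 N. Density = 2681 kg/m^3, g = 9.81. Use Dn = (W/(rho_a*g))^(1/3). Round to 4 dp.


V = W / (rho_a * g)
V = 49412 / (2681 * 9.81)
V = 49412 / 26300.61
V = 1.878740 m^3
Dn = V^(1/3) = 1.878740^(1/3)
Dn = 1.2339 m

1.2339


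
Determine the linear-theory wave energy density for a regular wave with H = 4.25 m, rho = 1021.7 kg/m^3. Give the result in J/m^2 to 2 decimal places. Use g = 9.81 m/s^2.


E = (1/8) * rho * g * H^2
E = (1/8) * 1021.7 * 9.81 * 4.25^2
E = 0.125 * 1021.7 * 9.81 * 18.0625
E = 22629.78 J/m^2

22629.78


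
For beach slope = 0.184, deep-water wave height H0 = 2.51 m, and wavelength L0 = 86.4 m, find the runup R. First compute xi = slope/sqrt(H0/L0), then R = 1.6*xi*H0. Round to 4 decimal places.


xi = slope / sqrt(H0/L0)
H0/L0 = 2.51/86.4 = 0.029051
sqrt(0.029051) = 0.170443
xi = 0.184 / 0.170443 = 1.079538
R = 1.6 * xi * H0 = 1.6 * 1.079538 * 2.51
R = 4.3354 m

4.3354


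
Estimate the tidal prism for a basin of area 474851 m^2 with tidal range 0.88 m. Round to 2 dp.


Tidal prism = Area * Tidal range
P = 474851 * 0.88
P = 417868.88 m^3

417868.88


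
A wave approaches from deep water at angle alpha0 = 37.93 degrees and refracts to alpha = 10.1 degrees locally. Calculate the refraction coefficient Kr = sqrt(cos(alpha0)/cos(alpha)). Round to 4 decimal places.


Kr = sqrt(cos(alpha0) / cos(alpha))
cos(37.93) = 0.788762
cos(10.1) = 0.984503
Kr = sqrt(0.788762 / 0.984503)
Kr = sqrt(0.801178)
Kr = 0.8951

0.8951


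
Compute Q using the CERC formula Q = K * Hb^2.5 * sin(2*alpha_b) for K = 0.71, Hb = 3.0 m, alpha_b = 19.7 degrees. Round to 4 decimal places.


Q = K * Hb^2.5 * sin(2 * alpha_b)
Hb^2.5 = 3.0^2.5 = 15.588457
sin(2 * 19.7) = sin(39.4) = 0.634731
Q = 0.71 * 15.588457 * 0.634731
Q = 7.0251 m^3/s

7.0251


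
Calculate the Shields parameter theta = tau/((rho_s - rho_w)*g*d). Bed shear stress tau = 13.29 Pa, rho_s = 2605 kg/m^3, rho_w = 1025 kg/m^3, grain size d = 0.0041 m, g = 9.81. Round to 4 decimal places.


theta = tau / ((rho_s - rho_w) * g * d)
rho_s - rho_w = 2605 - 1025 = 1580
Denominator = 1580 * 9.81 * 0.0041 = 63.549180
theta = 13.29 / 63.549180
theta = 0.2091

0.2091


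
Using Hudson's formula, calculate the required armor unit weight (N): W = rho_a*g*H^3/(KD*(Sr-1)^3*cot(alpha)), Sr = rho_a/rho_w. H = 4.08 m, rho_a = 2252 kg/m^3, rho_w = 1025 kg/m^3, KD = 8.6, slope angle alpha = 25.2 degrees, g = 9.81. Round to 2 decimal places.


Sr = rho_a / rho_w = 2252 / 1025 = 2.197073
(Sr - 1) = 1.197073
(Sr - 1)^3 = 1.715387
cot(25.2) = 1 / tan(25.2) = 1 / 0.470564 = 2.125108
Numerator = 2252 * 9.81 * 4.08^3 = 1500437.4068
Denominator = 8.6 * 1.715387 * 2.125108 = 31.350292
W = 1500437.4068 / 31.350292
W = 47860.40 N

47860.40


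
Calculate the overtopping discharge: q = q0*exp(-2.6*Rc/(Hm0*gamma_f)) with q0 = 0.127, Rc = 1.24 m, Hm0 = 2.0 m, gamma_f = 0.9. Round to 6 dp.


q = q0 * exp(-2.6 * Rc / (Hm0 * gamma_f))
Exponent = -2.6 * 1.24 / (2.0 * 0.9)
= -2.6 * 1.24 / 1.8000
= -1.791111
exp(-1.791111) = 0.166775
q = 0.127 * 0.166775
q = 0.021180 m^3/s/m

0.021180


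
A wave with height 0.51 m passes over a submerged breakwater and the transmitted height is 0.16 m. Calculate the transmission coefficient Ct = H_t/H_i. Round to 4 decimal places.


Ct = H_t / H_i
Ct = 0.16 / 0.51
Ct = 0.3137

0.3137


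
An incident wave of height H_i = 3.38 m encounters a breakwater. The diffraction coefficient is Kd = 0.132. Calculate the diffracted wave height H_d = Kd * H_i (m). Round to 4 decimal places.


H_d = Kd * H_i
H_d = 0.132 * 3.38
H_d = 0.4462 m

0.4462


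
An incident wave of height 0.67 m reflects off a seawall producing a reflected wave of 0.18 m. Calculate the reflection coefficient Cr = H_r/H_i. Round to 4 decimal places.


Cr = H_r / H_i
Cr = 0.18 / 0.67
Cr = 0.2687

0.2687


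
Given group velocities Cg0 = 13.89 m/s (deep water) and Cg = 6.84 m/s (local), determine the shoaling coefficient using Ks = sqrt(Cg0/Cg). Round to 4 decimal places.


Ks = sqrt(Cg0 / Cg)
Ks = sqrt(13.89 / 6.84)
Ks = sqrt(2.0307)
Ks = 1.4250

1.4250


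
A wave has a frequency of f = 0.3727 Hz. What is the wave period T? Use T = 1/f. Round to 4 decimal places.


T = 1 / f
T = 1 / 0.3727
T = 2.6831 s

2.6831


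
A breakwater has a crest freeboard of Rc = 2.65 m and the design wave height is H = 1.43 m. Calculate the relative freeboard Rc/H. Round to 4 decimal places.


Relative freeboard = Rc / H
= 2.65 / 1.43
= 1.8531

1.8531


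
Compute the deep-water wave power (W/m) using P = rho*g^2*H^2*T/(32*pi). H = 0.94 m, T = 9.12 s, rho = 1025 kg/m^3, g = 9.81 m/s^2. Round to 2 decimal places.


P = rho * g^2 * H^2 * T / (32 * pi)
P = 1025 * 9.81^2 * 0.94^2 * 9.12 / (32 * pi)
P = 1025 * 96.2361 * 0.8836 * 9.12 / 100.53096
P = 7907.02 W/m

7907.02


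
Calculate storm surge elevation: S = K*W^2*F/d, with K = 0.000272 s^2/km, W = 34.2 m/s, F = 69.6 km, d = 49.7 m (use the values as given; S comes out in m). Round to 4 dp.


S = K * W^2 * F / d
W^2 = 34.2^2 = 1169.64
S = 0.000272 * 1169.64 * 69.6 / 49.7
Numerator = 0.000272 * 1169.64 * 69.6 = 22.142689
S = 22.142689 / 49.7 = 0.4455 m

0.4455


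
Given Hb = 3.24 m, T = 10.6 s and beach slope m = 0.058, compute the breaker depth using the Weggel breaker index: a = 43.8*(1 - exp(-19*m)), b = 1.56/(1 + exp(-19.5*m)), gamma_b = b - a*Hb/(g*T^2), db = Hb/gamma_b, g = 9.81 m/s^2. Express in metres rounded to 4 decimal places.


a = 43.8 * (1 - exp(-19 * m))
exp(-19 * 0.058) = exp(-1.1020) = 0.332206
a = 43.8 * (1 - 0.332206) = 29.249377
b = 1.56 / (1 + exp(-19.5 * m))
exp(-19.5 * 0.058) = exp(-1.1310) = 0.322710
b = 1.56 / (1 + 0.322710) = 1.179397
Hb / (g * T^2) = 3.24 / (9.81 * 10.6^2) = 3.24 / 1102.2516 = 0.00293944
gamma_b = b - a * Hb/(g*T^2) = 1.179397 - 29.249377 * 0.00293944 = 1.093420
db = Hb / gamma_b = 3.24 / 1.093420
db = 2.9632 m

2.9632


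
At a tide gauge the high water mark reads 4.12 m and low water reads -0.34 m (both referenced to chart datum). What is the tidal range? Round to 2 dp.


Tidal range = High water - Low water
Tidal range = 4.12 - (-0.34)
Tidal range = 4.46 m

4.46


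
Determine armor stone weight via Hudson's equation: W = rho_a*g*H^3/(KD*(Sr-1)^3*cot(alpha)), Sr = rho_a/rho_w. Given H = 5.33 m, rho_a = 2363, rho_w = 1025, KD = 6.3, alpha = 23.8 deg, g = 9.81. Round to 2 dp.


Sr = rho_a / rho_w = 2363 / 1025 = 2.305366
(Sr - 1) = 1.305366
(Sr - 1)^3 = 2.224317
cot(23.8) = 1 / tan(23.8) = 1 / 0.441053 = 2.267304
Numerator = 2363 * 9.81 * 5.33^3 = 3510058.5117
Denominator = 6.3 * 2.224317 * 2.267304 = 31.772176
W = 3510058.5117 / 31.772176
W = 110475.86 N

110475.86


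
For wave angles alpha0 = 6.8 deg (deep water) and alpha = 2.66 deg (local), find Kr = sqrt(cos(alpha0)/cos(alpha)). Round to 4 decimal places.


Kr = sqrt(cos(alpha0) / cos(alpha))
cos(6.8) = 0.992966
cos(2.66) = 0.998923
Kr = sqrt(0.992966 / 0.998923)
Kr = sqrt(0.994037)
Kr = 0.9970

0.9970


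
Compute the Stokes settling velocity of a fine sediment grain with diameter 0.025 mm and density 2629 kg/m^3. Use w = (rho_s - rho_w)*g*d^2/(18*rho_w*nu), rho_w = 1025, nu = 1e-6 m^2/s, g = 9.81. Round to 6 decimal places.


w = (rho_s - rho_w) * g * d^2 / (18 * rho_w * nu)
d = 0.025 mm = 0.000025 m
rho_s - rho_w = 2629 - 1025 = 1604
Numerator = 1604 * 9.81 * (0.000025)^2 = 0.000009834525
Denominator = 18 * 1025 * 1e-6 = 0.018450
w = 0.000533 m/s

0.000533


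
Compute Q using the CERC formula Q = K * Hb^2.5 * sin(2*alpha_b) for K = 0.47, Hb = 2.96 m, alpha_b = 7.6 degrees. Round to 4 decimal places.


Q = K * Hb^2.5 * sin(2 * alpha_b)
Hb^2.5 = 2.96^2.5 = 15.074027
sin(2 * 7.6) = sin(15.2) = 0.262189
Q = 0.47 * 15.074027 * 0.262189
Q = 1.8576 m^3/s

1.8576


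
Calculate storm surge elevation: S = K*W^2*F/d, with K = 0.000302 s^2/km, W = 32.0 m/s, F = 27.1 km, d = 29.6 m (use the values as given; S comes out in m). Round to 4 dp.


S = K * W^2 * F / d
W^2 = 32.0^2 = 1024.00
S = 0.000302 * 1024.00 * 27.1 / 29.6
Numerator = 0.000302 * 1024.00 * 27.1 = 8.380621
S = 8.380621 / 29.6 = 0.2831 m

0.2831


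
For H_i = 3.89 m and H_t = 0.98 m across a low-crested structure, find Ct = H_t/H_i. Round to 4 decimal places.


Ct = H_t / H_i
Ct = 0.98 / 3.89
Ct = 0.2519

0.2519


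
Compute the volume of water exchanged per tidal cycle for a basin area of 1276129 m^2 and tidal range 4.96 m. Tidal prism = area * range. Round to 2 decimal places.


Tidal prism = Area * Tidal range
P = 1276129 * 4.96
P = 6329599.84 m^3

6329599.84


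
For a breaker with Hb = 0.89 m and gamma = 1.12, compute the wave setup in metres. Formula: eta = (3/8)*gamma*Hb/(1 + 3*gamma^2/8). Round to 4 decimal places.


eta = (3/8) * gamma * Hb / (1 + 3*gamma^2/8)
Numerator = (3/8) * 1.12 * 0.89 = 0.373800
Denominator = 1 + 3*1.12^2/8 = 1 + 0.470400 = 1.470400
eta = 0.373800 / 1.470400
eta = 0.2542 m

0.2542


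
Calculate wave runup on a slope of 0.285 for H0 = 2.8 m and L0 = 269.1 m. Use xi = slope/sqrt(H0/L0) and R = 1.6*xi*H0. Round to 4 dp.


xi = slope / sqrt(H0/L0)
H0/L0 = 2.8/269.1 = 0.010405
sqrt(0.010405) = 0.102005
xi = 0.285 / 0.102005 = 2.793976
R = 1.6 * xi * H0 = 1.6 * 2.793976 * 2.8
R = 12.5170 m

12.5170


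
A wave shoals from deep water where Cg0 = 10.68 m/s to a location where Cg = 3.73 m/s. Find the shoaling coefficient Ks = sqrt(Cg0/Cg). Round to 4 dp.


Ks = sqrt(Cg0 / Cg)
Ks = sqrt(10.68 / 3.73)
Ks = sqrt(2.8633)
Ks = 1.6921

1.6921


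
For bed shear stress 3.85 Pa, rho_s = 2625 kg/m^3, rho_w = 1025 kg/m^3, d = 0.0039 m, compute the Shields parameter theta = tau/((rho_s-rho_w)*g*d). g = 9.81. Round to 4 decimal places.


theta = tau / ((rho_s - rho_w) * g * d)
rho_s - rho_w = 2625 - 1025 = 1600
Denominator = 1600 * 9.81 * 0.0039 = 61.214400
theta = 3.85 / 61.214400
theta = 0.0629

0.0629


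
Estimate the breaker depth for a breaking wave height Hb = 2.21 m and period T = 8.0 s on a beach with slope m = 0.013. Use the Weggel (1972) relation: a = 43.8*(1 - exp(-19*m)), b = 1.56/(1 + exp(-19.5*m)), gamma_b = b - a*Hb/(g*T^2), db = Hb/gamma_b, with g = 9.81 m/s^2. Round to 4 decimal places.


a = 43.8 * (1 - exp(-19 * m))
exp(-19 * 0.013) = exp(-0.2470) = 0.781141
a = 43.8 * (1 - 0.781141) = 9.586038
b = 1.56 / (1 + exp(-19.5 * m))
exp(-19.5 * 0.013) = exp(-0.2535) = 0.776080
b = 1.56 / (1 + 0.776080) = 0.878339
Hb / (g * T^2) = 2.21 / (9.81 * 8.0^2) = 2.21 / 627.8400 = 0.00352001
gamma_b = b - a * Hb/(g*T^2) = 0.878339 - 9.586038 * 0.00352001 = 0.844596
db = Hb / gamma_b = 2.21 / 0.844596
db = 2.6166 m

2.6166


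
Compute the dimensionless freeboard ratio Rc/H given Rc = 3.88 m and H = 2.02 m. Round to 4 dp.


Relative freeboard = Rc / H
= 3.88 / 2.02
= 1.9208

1.9208


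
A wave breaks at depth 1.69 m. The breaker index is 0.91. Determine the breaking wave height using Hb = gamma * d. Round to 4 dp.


Hb = gamma * d
Hb = 0.91 * 1.69
Hb = 1.5379 m

1.5379


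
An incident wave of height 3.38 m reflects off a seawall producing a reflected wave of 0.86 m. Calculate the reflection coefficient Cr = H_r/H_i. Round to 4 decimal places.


Cr = H_r / H_i
Cr = 0.86 / 3.38
Cr = 0.2544

0.2544


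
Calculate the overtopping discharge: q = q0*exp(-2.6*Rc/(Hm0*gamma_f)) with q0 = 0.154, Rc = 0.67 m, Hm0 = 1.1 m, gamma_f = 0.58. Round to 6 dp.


q = q0 * exp(-2.6 * Rc / (Hm0 * gamma_f))
Exponent = -2.6 * 0.67 / (1.1 * 0.58)
= -2.6 * 0.67 / 0.6380
= -2.730408
exp(-2.730408) = 0.065193
q = 0.154 * 0.065193
q = 0.010040 m^3/s/m

0.010040


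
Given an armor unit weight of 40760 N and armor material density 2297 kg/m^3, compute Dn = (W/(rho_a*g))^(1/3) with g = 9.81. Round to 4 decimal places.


V = W / (rho_a * g)
V = 40760 / (2297 * 9.81)
V = 40760 / 22533.57
V = 1.808857 m^3
Dn = V^(1/3) = 1.808857^(1/3)
Dn = 1.2184 m

1.2184


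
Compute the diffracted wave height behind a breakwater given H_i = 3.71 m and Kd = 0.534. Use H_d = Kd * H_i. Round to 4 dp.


H_d = Kd * H_i
H_d = 0.534 * 3.71
H_d = 1.9811 m

1.9811


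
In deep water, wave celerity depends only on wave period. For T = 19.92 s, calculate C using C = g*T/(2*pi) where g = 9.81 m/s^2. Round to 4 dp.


We use the deep-water celerity formula:
C = g * T / (2 * pi)
C = 9.81 * 19.92 / (2 * 3.14159...)
C = 195.415200 / 6.283185
C = 31.1013 m/s

31.1013


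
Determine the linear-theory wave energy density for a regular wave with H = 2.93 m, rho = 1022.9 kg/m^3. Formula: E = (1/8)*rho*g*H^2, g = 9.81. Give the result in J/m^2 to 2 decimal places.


E = (1/8) * rho * g * H^2
E = (1/8) * 1022.9 * 9.81 * 2.93^2
E = 0.125 * 1022.9 * 9.81 * 8.5849
E = 10768.31 J/m^2

10768.31


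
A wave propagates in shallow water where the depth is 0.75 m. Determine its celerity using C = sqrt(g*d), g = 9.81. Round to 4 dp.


Using the shallow-water approximation:
C = sqrt(g * d) = sqrt(9.81 * 0.75)
C = sqrt(7.3575)
C = 2.7125 m/s

2.7125


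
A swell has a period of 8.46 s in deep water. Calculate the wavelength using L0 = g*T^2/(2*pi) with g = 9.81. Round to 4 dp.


L0 = g * T^2 / (2 * pi)
L0 = 9.81 * 8.46^2 / (2 * pi)
L0 = 9.81 * 71.5716 / 6.28319
L0 = 702.1174 / 6.28319
L0 = 111.7455 m

111.7455


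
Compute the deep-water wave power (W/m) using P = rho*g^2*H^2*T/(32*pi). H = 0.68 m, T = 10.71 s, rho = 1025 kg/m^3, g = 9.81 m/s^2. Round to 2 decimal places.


P = rho * g^2 * H^2 * T / (32 * pi)
P = 1025 * 9.81^2 * 0.68^2 * 10.71 / (32 * pi)
P = 1025 * 96.2361 * 0.4624 * 10.71 / 100.53096
P = 4859.25 W/m

4859.25


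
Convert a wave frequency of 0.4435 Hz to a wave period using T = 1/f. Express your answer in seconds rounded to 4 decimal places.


T = 1 / f
T = 1 / 0.4435
T = 2.2548 s

2.2548


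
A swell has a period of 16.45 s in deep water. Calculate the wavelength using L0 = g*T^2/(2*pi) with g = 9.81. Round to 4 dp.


L0 = g * T^2 / (2 * pi)
L0 = 9.81 * 16.45^2 / (2 * pi)
L0 = 9.81 * 270.6025 / 6.28319
L0 = 2654.6105 / 6.28319
L0 = 422.4944 m

422.4944


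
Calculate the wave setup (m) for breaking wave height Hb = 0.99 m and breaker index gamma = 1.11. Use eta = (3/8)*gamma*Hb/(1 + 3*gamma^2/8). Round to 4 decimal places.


eta = (3/8) * gamma * Hb / (1 + 3*gamma^2/8)
Numerator = (3/8) * 1.11 * 0.99 = 0.412087
Denominator = 1 + 3*1.11^2/8 = 1 + 0.462038 = 1.462038
eta = 0.412087 / 1.462038
eta = 0.2819 m

0.2819


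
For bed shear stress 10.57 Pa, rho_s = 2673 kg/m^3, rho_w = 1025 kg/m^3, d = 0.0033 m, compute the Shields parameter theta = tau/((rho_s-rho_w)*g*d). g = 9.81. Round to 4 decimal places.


theta = tau / ((rho_s - rho_w) * g * d)
rho_s - rho_w = 2673 - 1025 = 1648
Denominator = 1648 * 9.81 * 0.0033 = 53.350704
theta = 10.57 / 53.350704
theta = 0.1981

0.1981


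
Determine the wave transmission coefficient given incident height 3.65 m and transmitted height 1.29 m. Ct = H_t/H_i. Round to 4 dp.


Ct = H_t / H_i
Ct = 1.29 / 3.65
Ct = 0.3534

0.3534


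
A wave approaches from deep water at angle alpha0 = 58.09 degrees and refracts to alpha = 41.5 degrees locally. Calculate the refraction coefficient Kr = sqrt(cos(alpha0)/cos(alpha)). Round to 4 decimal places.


Kr = sqrt(cos(alpha0) / cos(alpha))
cos(58.09) = 0.528587
cos(41.5) = 0.748956
Kr = sqrt(0.528587 / 0.748956)
Kr = sqrt(0.705765)
Kr = 0.8401

0.8401


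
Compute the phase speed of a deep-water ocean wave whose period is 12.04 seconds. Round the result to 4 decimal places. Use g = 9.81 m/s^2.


We use the deep-water celerity formula:
C = g * T / (2 * pi)
C = 9.81 * 12.04 / (2 * 3.14159...)
C = 118.112400 / 6.283185
C = 18.7982 m/s

18.7982


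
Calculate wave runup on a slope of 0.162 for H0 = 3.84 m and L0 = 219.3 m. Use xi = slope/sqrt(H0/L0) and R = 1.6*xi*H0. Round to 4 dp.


xi = slope / sqrt(H0/L0)
H0/L0 = 3.84/219.3 = 0.017510
sqrt(0.017510) = 0.132326
xi = 0.162 / 0.132326 = 1.224246
R = 1.6 * xi * H0 = 1.6 * 1.224246 * 3.84
R = 7.5218 m

7.5218


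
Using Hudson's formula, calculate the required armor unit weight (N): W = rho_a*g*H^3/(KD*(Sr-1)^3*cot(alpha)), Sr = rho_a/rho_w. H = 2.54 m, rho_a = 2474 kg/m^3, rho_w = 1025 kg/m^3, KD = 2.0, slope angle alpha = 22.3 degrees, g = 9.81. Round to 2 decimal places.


Sr = rho_a / rho_w = 2474 / 1025 = 2.413659
(Sr - 1) = 1.413659
(Sr - 1)^3 = 2.825098
cot(22.3) = 1 / tan(22.3) = 1 / 0.410130 = 2.438252
Numerator = 2474 * 9.81 * 2.54^3 = 397713.0601
Denominator = 2.0 * 2.825098 * 2.438252 = 13.776603
W = 397713.0601 / 13.776603
W = 28868.73 N

28868.73


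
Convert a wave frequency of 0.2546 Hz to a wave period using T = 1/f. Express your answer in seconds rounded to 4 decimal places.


T = 1 / f
T = 1 / 0.2546
T = 3.9277 s

3.9277


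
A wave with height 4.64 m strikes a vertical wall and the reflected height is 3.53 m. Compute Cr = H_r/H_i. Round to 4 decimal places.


Cr = H_r / H_i
Cr = 3.53 / 4.64
Cr = 0.7608

0.7608


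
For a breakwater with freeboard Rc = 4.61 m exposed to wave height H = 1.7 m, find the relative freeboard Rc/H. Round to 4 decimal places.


Relative freeboard = Rc / H
= 4.61 / 1.7
= 2.7118

2.7118


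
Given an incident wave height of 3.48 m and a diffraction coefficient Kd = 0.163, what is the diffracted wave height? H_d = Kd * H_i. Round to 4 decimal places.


H_d = Kd * H_i
H_d = 0.163 * 3.48
H_d = 0.5672 m

0.5672


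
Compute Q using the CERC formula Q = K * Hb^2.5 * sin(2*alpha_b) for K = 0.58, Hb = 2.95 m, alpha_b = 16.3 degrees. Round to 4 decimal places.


Q = K * Hb^2.5 * sin(2 * alpha_b)
Hb^2.5 = 2.95^2.5 = 14.947035
sin(2 * 16.3) = sin(32.6) = 0.538771
Q = 0.58 * 14.947035 * 0.538771
Q = 4.6708 m^3/s

4.6708


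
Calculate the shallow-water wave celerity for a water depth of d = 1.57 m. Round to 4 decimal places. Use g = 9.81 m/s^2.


Using the shallow-water approximation:
C = sqrt(g * d) = sqrt(9.81 * 1.57)
C = sqrt(15.4017)
C = 3.9245 m/s

3.9245


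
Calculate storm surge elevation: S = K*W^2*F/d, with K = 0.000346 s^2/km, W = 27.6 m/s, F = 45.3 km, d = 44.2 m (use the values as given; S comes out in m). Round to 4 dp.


S = K * W^2 * F / d
W^2 = 27.6^2 = 761.76
S = 0.000346 * 761.76 * 45.3 / 44.2
Numerator = 0.000346 * 761.76 * 45.3 = 11.939674
S = 11.939674 / 44.2 = 0.2701 m

0.2701


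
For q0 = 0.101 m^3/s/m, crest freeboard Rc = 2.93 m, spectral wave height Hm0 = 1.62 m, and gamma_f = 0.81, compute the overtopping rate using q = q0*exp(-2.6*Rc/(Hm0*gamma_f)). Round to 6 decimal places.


q = q0 * exp(-2.6 * Rc / (Hm0 * gamma_f))
Exponent = -2.6 * 2.93 / (1.62 * 0.81)
= -2.6 * 2.93 / 1.3122
= -5.805517
exp(-5.805517) = 0.003011
q = 0.101 * 0.003011
q = 0.000304 m^3/s/m

0.000304


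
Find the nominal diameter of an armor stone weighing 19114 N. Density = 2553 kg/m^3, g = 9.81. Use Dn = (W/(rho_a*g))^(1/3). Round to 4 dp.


V = W / (rho_a * g)
V = 19114 / (2553 * 9.81)
V = 19114 / 25044.93
V = 0.763188 m^3
Dn = V^(1/3) = 0.763188^(1/3)
Dn = 0.9139 m

0.9139


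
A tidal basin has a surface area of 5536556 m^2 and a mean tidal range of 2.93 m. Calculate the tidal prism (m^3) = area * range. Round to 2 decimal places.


Tidal prism = Area * Tidal range
P = 5536556 * 2.93
P = 16222109.08 m^3

16222109.08


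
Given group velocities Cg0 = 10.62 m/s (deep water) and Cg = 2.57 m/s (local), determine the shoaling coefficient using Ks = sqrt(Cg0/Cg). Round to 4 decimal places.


Ks = sqrt(Cg0 / Cg)
Ks = sqrt(10.62 / 2.57)
Ks = sqrt(4.1323)
Ks = 2.0328

2.0328


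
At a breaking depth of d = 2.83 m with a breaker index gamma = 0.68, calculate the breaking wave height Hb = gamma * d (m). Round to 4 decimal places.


Hb = gamma * d
Hb = 0.68 * 2.83
Hb = 1.9244 m

1.9244


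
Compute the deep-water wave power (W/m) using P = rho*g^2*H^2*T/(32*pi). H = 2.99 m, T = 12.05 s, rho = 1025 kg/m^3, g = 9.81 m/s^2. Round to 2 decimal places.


P = rho * g^2 * H^2 * T / (32 * pi)
P = 1025 * 9.81^2 * 2.99^2 * 12.05 / (32 * pi)
P = 1025 * 96.2361 * 8.9401 * 12.05 / 100.53096
P = 105704.01 W/m

105704.01


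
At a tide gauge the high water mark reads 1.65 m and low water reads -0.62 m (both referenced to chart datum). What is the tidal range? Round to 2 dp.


Tidal range = High water - Low water
Tidal range = 1.65 - (-0.62)
Tidal range = 2.27 m

2.27


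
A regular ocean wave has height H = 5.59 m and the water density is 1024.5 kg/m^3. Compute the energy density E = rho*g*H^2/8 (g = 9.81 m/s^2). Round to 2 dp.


E = (1/8) * rho * g * H^2
E = (1/8) * 1024.5 * 9.81 * 5.59^2
E = 0.125 * 1024.5 * 9.81 * 31.2481
E = 39256.77 J/m^2

39256.77


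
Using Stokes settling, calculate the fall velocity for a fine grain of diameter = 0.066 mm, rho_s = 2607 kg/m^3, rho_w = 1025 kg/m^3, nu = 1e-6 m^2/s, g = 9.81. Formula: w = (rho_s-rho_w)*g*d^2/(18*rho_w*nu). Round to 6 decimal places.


w = (rho_s - rho_w) * g * d^2 / (18 * rho_w * nu)
d = 0.066 mm = 0.000066 m
rho_s - rho_w = 2607 - 1025 = 1582
Numerator = 1582 * 9.81 * (0.000066)^2 = 0.000067602594
Denominator = 18 * 1025 * 1e-6 = 0.018450
w = 0.003664 m/s

0.003664


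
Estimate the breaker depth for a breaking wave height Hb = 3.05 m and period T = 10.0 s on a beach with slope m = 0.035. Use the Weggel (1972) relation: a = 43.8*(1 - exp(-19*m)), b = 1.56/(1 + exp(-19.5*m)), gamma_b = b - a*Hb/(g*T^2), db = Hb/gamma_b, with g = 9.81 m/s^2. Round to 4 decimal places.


a = 43.8 * (1 - exp(-19 * m))
exp(-19 * 0.035) = exp(-0.6650) = 0.514274
a = 43.8 * (1 - 0.514274) = 21.274819
b = 1.56 / (1 + exp(-19.5 * m))
exp(-19.5 * 0.035) = exp(-0.6825) = 0.505352
b = 1.56 / (1 + 0.505352) = 1.036302
Hb / (g * T^2) = 3.05 / (9.81 * 10.0^2) = 3.05 / 981.0000 = 0.00310907
gamma_b = b - a * Hb/(g*T^2) = 1.036302 - 21.274819 * 0.00310907 = 0.970157
db = Hb / gamma_b = 3.05 / 0.970157
db = 3.1438 m

3.1438
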